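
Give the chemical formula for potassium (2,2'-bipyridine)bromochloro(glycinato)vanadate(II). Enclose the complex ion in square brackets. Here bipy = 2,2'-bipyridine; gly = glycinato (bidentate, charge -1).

K[V(bipy)BrCl(gly)]

Ligands: 1 bromo (Br, -1), 1 2,2'-bipyridine (bipy, neutral), 1 chloro (Cl, -1), 1 glycinato (gly, -1). Ligand charge sum = -3.
With V in oxidation state +2, the complex ion is [V...]^1−.
Charge balance with potassium (+1) requires 1 complex ion per 1 potassium.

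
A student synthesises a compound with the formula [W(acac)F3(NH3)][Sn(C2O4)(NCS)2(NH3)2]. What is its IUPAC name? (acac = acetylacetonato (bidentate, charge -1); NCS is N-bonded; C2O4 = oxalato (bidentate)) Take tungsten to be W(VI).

W is given as +6; the cation's ligand charges sum to -4, so the complex cation is 2+.
A 1:1 salt means the anion carries the equal and opposite charge, 2−.
Anion: ligand charges sum to -4; for the ion to be 2−, Sn = +2.

(acetylacetonato)amminetrifluorotungsten(VI) diamminediisothiocyanatooxalatostannate(II)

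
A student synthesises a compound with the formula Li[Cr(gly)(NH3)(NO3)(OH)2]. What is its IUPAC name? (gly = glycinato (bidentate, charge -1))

The 1 lithium counter-ion carries a total charge of +1, so each complex ion is 1−.
Ligand charges: 1×ammine (neutral), 1×nitrato (-1 each), 1×glycinato (-1 each), 2×hydroxo (-1 each); total -4. So Cr + (-4) = 1−, giving Cr = +3.
The complex ion is anionic, so chromium takes the -ate form chromate(III).

lithium ammine(glycinato)dihydroxonitratochromate(III)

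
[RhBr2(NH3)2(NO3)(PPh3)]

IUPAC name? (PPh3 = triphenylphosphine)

There is no counter-ion, so the complex is neutral overall.
Ligand charges: 2×ammine (neutral), 1×nitrato (-1 each), 1×triphenylphosphine (neutral), 2×bromo (-1 each); total -3. So Rh + (-3) = 0, giving Rh = +3.
Ligands are named alphabetically: ammine before bromo before nitrato before triphenylphosphine.

diamminedibromonitrato(triphenylphosphine)rhodium(III)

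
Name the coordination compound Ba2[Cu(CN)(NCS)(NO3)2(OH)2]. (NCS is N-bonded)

barium cyanodihydroxoisothiocyanatodinitratocuprate(II)

The 2 barium counter-ions carry a total charge of +4, so each complex ion is 4−.
Ligand charges: 1×cyano (-1 each), 2×nitrato (-1 each), 2×hydroxo (-1 each), 1×isothiocyanato (-1 each); total -6. So Cu + (-6) = 4−, giving Cu = +2.
Ligands are named alphabetically: cyano before hydroxo before isothiocyanato before nitrato.
The complex ion is anionic, so copper takes the -ate form cuprate(II).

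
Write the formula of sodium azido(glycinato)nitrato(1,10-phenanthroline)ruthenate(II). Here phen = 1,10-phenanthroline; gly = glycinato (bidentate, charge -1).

Na[Ru(gly)(N3)(NO3)(phen)]

Ligands: 1 azido (N3, -1), 1 1,10-phenanthroline (phen, neutral), 1 glycinato (gly, -1), 1 nitrato (NO3, -1). Ligand charge sum = -3.
With Ru in oxidation state +2, the complex ion is [Ru...]^1−.
Charge balance with sodium (+1) requires 1 complex ion per 1 sodium.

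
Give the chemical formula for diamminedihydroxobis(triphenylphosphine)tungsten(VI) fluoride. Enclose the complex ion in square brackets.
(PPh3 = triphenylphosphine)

Ligands: 2 triphenylphosphine (PPh3, neutral), 2 hydroxo (OH, -1), 2 ammine (NH3, neutral). Ligand charge sum = -2.
With W in oxidation state +6, the complex ion is [W...]^4+.
Charge balance with fluoride (-1) requires 1 complex ion per 4 fluoride.

[W(NH3)2(OH)2(PPh3)2]F4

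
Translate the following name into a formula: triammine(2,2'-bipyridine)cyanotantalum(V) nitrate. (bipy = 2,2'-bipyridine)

[Ta(bipy)(CN)(NH3)3](NO3)4

Ligands: 3 ammine (NH3, neutral), 1 2,2'-bipyridine (bipy, neutral), 1 cyano (CN, -1). Ligand charge sum = -1.
Charge balance with nitrate (-1) requires 1 complex ion per 4 nitrate.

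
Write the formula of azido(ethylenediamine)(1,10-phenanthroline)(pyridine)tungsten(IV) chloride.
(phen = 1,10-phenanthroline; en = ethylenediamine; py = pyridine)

Ligands: 1 azido (N3, -1), 1 1,10-phenanthroline (phen, neutral), 1 ethylenediamine (en, neutral), 1 pyridine (py, neutral). Ligand charge sum = -1.
With W in oxidation state +4, the complex ion is [W...]^3+.
Charge balance with chloride (-1) requires 1 complex ion per 3 chloride.

[W(en)(N3)(phen)(py)]Cl3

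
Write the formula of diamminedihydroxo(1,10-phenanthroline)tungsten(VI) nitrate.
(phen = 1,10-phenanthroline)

Ligands: 2 hydroxo (OH, -1), 1 1,10-phenanthroline (phen, neutral), 2 ammine (NH3, neutral). Ligand charge sum = -2.
With W in oxidation state +6, the complex ion is [W...]^4+.
Charge balance with nitrate (-1) requires 1 complex ion per 4 nitrate.

[W(NH3)2(OH)2(phen)](NO3)4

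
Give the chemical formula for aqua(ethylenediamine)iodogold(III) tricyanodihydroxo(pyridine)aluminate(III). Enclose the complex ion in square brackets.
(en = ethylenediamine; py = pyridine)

Cation [Au…]: ligand charges -1, Au(III) ⇒ ion charge 2+.
Anion [Al…]: ligand charges -5, Al(III) ⇒ ion charge 2−.
One 2+ cation balances one 2− anion.

[Au(en)(H2O)I][Al(CN)3(OH)2(py)]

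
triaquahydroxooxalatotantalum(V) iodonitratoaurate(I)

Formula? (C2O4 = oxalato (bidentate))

Cation [Ta…]: ligand charges -3, Ta(V) ⇒ ion charge 2+.
Anion [Au…]: ligand charges -2, Au(I) ⇒ ion charge 1−.

[Ta(C2O4)(H2O)3(OH)][AuI(NO3)]2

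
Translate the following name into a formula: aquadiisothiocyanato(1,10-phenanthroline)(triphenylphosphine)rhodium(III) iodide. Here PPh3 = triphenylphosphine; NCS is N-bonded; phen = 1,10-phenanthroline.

Ligands: 1 triphenylphosphine (PPh3, neutral), 2 isothiocyanato (NCS, -1), 1 1,10-phenanthroline (phen, neutral), 1 aqua (H2O, neutral). Ligand charge sum = -2.
With Rh in oxidation state +3, the complex ion is [Rh...]^1+.
Charge balance with iodide (-1) requires 1 complex ion per 1 iodide.

[Rh(H2O)(NCS)2(phen)(PPh3)]I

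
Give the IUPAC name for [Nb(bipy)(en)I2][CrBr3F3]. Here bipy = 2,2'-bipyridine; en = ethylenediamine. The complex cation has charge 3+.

(2,2'-bipyridine)(ethylenediamine)diiodoniobium(V) tribromotrifluorochromate(III)

Both ions are complex: the cation is named first with the plain metal name, the anion second with the -ate form; each ion's ligands are alphabetised independently.
The complex cation is given as 3+; its ligand charges sum to -2, so Nb = +5.
A 1:1 salt means the anion carries the equal and opposite charge, 3−.
Anion: ligand charges sum to -6; for the ion to be 3−, Cr = +3.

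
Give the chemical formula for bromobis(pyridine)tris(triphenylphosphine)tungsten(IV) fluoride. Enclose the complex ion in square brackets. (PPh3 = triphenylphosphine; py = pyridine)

Ligands: 3 triphenylphosphine (PPh3, neutral), 2 pyridine (py, neutral), 1 bromo (Br, -1). Ligand charge sum = -1.
With W in oxidation state +4, the complex ion is [W...]^3+.
Charge balance with fluoride (-1) requires 1 complex ion per 3 fluoride.

[WBr(PPh3)3(py)2]F3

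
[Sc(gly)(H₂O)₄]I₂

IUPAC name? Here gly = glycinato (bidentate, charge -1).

tetraaqua(glycinato)scandium(III) iodide

The 2 iodide counter-ions carry a total charge of -2, so each complex ion is 2+.
Ligand charges: 4×aqua (neutral), 1×glycinato (-1 each); total -1. So Sc + (-1) = 2+, giving Sc = +3.
Ligands are named alphabetically: aqua before glycinato.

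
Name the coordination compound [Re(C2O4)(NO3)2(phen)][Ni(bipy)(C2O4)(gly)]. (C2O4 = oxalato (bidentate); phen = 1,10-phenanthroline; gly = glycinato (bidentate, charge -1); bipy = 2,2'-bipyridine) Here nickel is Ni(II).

Ni is given as +2; the anion's ligand charges sum to -3, so the complex anion is 1−.
A 1:1 salt means the cation carries the equal and opposite charge, 1+.
Cation: ligand charges sum to -4; for the ion to be 1+, Re = +5.

dinitratooxalato(1,10-phenanthroline)rhenium(V) (2,2'-bipyridine)(glycinato)oxalatonickelate(II)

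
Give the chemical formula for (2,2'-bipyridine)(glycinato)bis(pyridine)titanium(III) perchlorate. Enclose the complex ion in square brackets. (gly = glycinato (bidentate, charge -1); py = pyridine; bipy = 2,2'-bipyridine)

Ligands: 1 glycinato (gly, -1), 2 pyridine (py, neutral), 1 2,2'-bipyridine (bipy, neutral). Ligand charge sum = -1.
With Ti in oxidation state +3, the complex ion is [Ti...]^2+.
Charge balance with perchlorate (-1) requires 1 complex ion per 2 perchlorate.

[Ti(bipy)(gly)(py)2](ClO4)2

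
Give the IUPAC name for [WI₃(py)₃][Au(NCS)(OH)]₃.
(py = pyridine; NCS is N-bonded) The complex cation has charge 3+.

The complex cation is given as 3+; its ligand charges sum to -3, so W = +6.
With 3 anions per cation, each anion must be 3/3 = 1−.
Anion: ligand charges sum to -2; for the ion to be 1−, Au = +1.

triiodotris(pyridine)tungsten(VI) hydroxoisothiocyanatoaurate(I)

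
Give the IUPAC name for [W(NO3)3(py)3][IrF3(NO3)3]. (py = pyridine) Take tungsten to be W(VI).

Both ions are complex: the cation is named first with the plain metal name, the anion second with the -ate form; each ion's ligands are alphabetised independently.
W is given as +6; the cation's ligand charges sum to -3, so the complex cation is 3+.
A 1:1 salt means the anion carries the equal and opposite charge, 3−.
Anion: ligand charges sum to -6; for the ion to be 3−, Ir = +3.

trinitratotris(pyridine)tungsten(VI) trifluorotrinitratoiridate(III)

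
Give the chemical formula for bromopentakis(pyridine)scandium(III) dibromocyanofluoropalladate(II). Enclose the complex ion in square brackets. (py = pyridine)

Cation [Sc…]: ligand charges -1, Sc(III) ⇒ ion charge 2+.
Anion [Pd…]: ligand charges -4, Pd(II) ⇒ ion charge 2−.
One 2+ cation balances one 2− anion.

[ScBr(py)5][PdBr2(CN)F]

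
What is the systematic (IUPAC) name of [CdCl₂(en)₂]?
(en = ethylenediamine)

There is no counter-ion, so the complex is neutral overall.
Ligand charges: 2×chloro (-1 each), 2×ethylenediamine (neutral); total -2. So Cd + (-2) = 0, giving Cd = +2.
Ligands are named alphabetically: chloro before ethylenediamine.

dichlorobis(ethylenediamine)cadmium(II)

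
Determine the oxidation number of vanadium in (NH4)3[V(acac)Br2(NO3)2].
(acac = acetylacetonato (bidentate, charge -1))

3 ammonium outside the brackets (+1 each) → the complex ion is 3−.
Ligand charges: 2×Br = -2; 2×NO3 = -2; 1×acac = -1; sum -5.
V + (-5) = 3− ⇒ V is +2.

+2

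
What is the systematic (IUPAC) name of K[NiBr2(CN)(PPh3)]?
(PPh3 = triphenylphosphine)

potassium dibromocyano(triphenylphosphine)nickelate(II)

The 1 potassium counter-ion carries a total charge of +1, so each complex ion is 1−.
Ligand charges: 2×bromo (-1 each), 1×triphenylphosphine (neutral), 1×cyano (-1 each); total -3. So Ni + (-3) = 1−, giving Ni = +2.
Ligands are named alphabetically: bromo before cyano before triphenylphosphine.
The complex ion is anionic, so nickel takes the -ate form nickelate(II).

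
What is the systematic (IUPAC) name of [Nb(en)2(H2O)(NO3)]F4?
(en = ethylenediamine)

The 4 fluoride counter-ions carry a total charge of -4, so each complex ion is 4+.
Ligand charges: 2×ethylenediamine (neutral), 1×aqua (neutral), 1×nitrato (-1 each); total -1. So Nb + (-1) = 4+, giving Nb = +5.
Ligands are named alphabetically: aqua before ethylenediamine before nitrato.

aquabis(ethylenediamine)nitratoniobium(V) fluoride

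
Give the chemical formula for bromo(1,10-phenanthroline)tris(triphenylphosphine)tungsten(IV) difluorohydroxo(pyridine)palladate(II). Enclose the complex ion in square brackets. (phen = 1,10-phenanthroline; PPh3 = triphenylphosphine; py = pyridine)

[WBr(phen)(PPh3)3][PdF2(OH)(py)]3

Cation [W…]: ligand charges -1, W(IV) ⇒ ion charge 3+.
Anion [Pd…]: ligand charges -3, Pd(II) ⇒ ion charge 1−.
One 3+ cation requires 3 of the 1− anion.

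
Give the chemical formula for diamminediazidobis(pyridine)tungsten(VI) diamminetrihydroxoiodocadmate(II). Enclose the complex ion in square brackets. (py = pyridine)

Cation [W…]: ligand charges -2, W(VI) ⇒ ion charge 4+.
Anion [Cd…]: ligand charges -4, Cd(II) ⇒ ion charge 2−.
One 4+ cation requires 2 of the 2− anion.

[W(N3)2(NH3)2(py)2][CdI(NH3)2(OH)3]2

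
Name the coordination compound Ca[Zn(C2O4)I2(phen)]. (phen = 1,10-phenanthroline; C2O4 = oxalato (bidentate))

calcium diiodooxalato(1,10-phenanthroline)zincate(II)

The 1 calcium counter-ion carries a total charge of +2, so each complex ion is 2−.
Ligand charges: 2×iodo (-1 each), 1×1,10-phenanthroline (neutral), 1×oxalato (-2 each); total -4. So Zn + (-4) = 2−, giving Zn = +2.
The complex ion is anionic, so zinc takes the -ate form zincate(II).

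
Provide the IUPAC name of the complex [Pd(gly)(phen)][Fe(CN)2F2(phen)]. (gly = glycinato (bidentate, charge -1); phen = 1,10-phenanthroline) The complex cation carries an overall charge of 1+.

(glycinato)(1,10-phenanthroline)palladium(II) dicyanodifluoro(1,10-phenanthroline)ferrate(III)

Both ions are complex: the cation is named first with the plain metal name, the anion second with the -ate form; each ion's ligands are alphabetised independently.
The complex cation is given as 1+; its ligand charges sum to -1, so Pd = +2.
A 1:1 salt means the anion carries the equal and opposite charge, 1−.
Anion: ligand charges sum to -4; for the ion to be 1−, Fe = +3.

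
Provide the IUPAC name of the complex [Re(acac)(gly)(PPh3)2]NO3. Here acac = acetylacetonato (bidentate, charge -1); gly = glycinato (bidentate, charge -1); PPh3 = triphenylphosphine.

The 1 nitrate counter-ion carries a total charge of -1, so each complex ion is 1+.
Ligand charges: 1×acetylacetonato (-1 each), 1×glycinato (-1 each), 2×triphenylphosphine (neutral); total -2. So Re + (-2) = 1+, giving Re = +3.
Ligands are named alphabetically: acetylacetonato before glycinato before triphenylphosphine.

(acetylacetonato)(glycinato)bis(triphenylphosphine)rhenium(III) nitrate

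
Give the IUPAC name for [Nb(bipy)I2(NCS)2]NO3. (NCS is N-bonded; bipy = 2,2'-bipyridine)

(2,2'-bipyridine)diiododiisothiocyanatoniobium(V) nitrate

The 1 nitrate counter-ion carries a total charge of -1, so each complex ion is 1+.
Ligand charges: 2×isothiocyanato (-1 each), 2×iodo (-1 each), 1×2,2'-bipyridine (neutral); total -4. So Nb + (-4) = 1+, giving Nb = +5.
Ligands are named alphabetically: bipyridine before iodo before isothiocyanato.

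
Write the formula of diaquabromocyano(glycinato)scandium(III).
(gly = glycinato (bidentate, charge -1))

Ligands: 1 glycinato (gly, -1), 1 cyano (CN, -1), 2 aqua (H2O, neutral), 1 bromo (Br, -1). Ligand charge sum = -3.
With Sc in oxidation state +3, the complex ion is [Sc...].

[ScBr(CN)(gly)(H2O)2]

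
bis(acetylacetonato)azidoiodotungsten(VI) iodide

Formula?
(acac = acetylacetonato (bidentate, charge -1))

[W(acac)2I(N3)]I2

Ligands: 2 acetylacetonato (acac, -1), 1 iodo (I, -1), 1 azido (N3, -1). Ligand charge sum = -4.
Charge balance with iodide (-1) requires 1 complex ion per 2 iodide.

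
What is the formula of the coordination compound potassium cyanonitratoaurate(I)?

Ligands: 1 cyano (CN, -1), 1 nitrato (NO3, -1). Ligand charge sum = -2.
Charge balance with potassium (+1) requires 1 complex ion per 1 potassium.

K[Au(CN)(NO3)]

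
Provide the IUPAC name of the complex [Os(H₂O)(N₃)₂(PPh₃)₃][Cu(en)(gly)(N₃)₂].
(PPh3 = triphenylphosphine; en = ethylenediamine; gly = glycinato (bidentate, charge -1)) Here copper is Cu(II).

Both ions are complex: the cation is named first with the plain metal name, the anion second with the -ate form; each ion's ligands are alphabetised independently.
Cu is given as +2; the anion's ligand charges sum to -3, so the complex anion is 1−.
A 1:1 salt means the cation carries the equal and opposite charge, 1+.
Cation: ligand charges sum to -2; for the ion to be 1+, Os = +3.

aquadiazidotris(triphenylphosphine)osmium(III) diazido(ethylenediamine)(glycinato)cuprate(II)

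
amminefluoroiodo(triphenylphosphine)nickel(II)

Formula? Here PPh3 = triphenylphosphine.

Ligands: 1 fluoro (F, -1), 1 ammine (NH3, neutral), 1 triphenylphosphine (PPh3, neutral), 1 iodo (I, -1). Ligand charge sum = -2.
With Ni in oxidation state +2, the complex ion is [Ni...].

[NiFI(NH3)(PPh3)]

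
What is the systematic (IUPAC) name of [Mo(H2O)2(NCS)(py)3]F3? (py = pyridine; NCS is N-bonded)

The 3 fluoride counter-ions carry a total charge of -3, so each complex ion is 3+.
Ligand charges: 3×pyridine (neutral), 1×isothiocyanato (-1 each), 2×aqua (neutral); total -1. So Mo + (-1) = 3+, giving Mo = +4.
Ligands are named alphabetically: aqua before isothiocyanato before pyridine.

diaquaisothiocyanatotris(pyridine)molybdenum(IV) fluoride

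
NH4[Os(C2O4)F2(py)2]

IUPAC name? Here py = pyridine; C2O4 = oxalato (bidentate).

The 1 ammonium counter-ion carries a total charge of +1, so each complex ion is 1−.
Ligand charges: 2×pyridine (neutral), 1×oxalato (-2 each), 2×fluoro (-1 each); total -4. So Os + (-4) = 1−, giving Os = +3.
Ligands are named alphabetically: fluoro before oxalato before pyridine.
The complex ion is anionic, so osmium takes the -ate form osmate(III).

ammonium difluorooxalatobis(pyridine)osmate(III)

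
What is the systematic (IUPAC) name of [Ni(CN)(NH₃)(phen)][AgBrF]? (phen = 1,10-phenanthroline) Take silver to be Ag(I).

amminecyano(1,10-phenanthroline)nickel(II) bromofluoroargentate(I)

Both ions are complex: the cation is named first with the plain metal name, the anion second with the -ate form; each ion's ligands are alphabetised independently.
Ag is given as +1; the anion's ligand charges sum to -2, so the complex anion is 1−.
A 1:1 salt means the cation carries the equal and opposite charge, 1+.
Cation: ligand charges sum to -1; for the ion to be 1+, Ni = +2.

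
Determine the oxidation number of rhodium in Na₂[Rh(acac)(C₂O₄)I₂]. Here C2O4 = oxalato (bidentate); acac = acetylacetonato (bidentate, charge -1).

+3

2 sodium outside the brackets (+1 each) → the complex ion is 2−.
Ligand charges: 2×I = -2; 1×C2O4 = -2; 1×acac = -1; sum -5.
Rh + (-5) = 2− ⇒ Rh is +3.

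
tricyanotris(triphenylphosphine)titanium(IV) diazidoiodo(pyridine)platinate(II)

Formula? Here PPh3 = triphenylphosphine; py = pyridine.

[Ti(CN)3(PPh3)3][PtI(N3)2(py)]

Cation [Ti…]: ligand charges -3, Ti(IV) ⇒ ion charge 1+.
Anion [Pt…]: ligand charges -3, Pt(II) ⇒ ion charge 1−.
One 1+ cation balances one 1− anion.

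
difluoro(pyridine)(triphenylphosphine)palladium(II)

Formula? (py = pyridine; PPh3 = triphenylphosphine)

[PdF2(PPh3)(py)]

Ligands: 1 pyridine (py, neutral), 1 triphenylphosphine (PPh3, neutral), 2 fluoro (F, -1). Ligand charge sum = -2.
With Pd in oxidation state +2, the complex ion is [Pd...].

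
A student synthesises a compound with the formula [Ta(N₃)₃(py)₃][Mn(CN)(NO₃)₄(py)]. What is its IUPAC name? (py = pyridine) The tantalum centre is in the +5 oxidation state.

triazidotris(pyridine)tantalum(V) cyanotetranitrato(pyridine)manganate(III)

Both ions are complex: the cation is named first with the plain metal name, the anion second with the -ate form; each ion's ligands are alphabetised independently.
Ta is given as +5; the cation's ligand charges sum to -3, so the complex cation is 2+.
A 1:1 salt means the anion carries the equal and opposite charge, 2−.
Anion: ligand charges sum to -5; for the ion to be 2−, Mn = +3.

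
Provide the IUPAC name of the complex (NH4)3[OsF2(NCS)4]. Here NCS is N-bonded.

The 3 ammonium counter-ions carry a total charge of +3, so each complex ion is 3−.
Ligand charges: 2×fluoro (-1 each), 4×isothiocyanato (-1 each); total -6. So Os + (-6) = 3−, giving Os = +3.
The complex ion is anionic, so osmium takes the -ate form osmate(III).

ammonium difluorotetraisothiocyanatoosmate(III)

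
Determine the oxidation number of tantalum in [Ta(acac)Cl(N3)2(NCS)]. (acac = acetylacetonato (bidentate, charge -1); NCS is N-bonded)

+5

No counter-ion: the bracketed complex is neutral.
Ligand charges: 2×N3 = -2; 1×acac = -1; 1×NCS = -1; 1×Cl = -1; sum -5.
Ta + (-5) = 0 ⇒ Ta is +5.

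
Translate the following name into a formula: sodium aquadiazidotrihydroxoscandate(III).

Ligands: 1 aqua (H2O, neutral), 2 azido (N3, -1), 3 hydroxo (OH, -1). Ligand charge sum = -5.
With Sc in oxidation state +3, the complex ion is [Sc...]^2−.
Charge balance with sodium (+1) requires 1 complex ion per 2 sodium.

Na2[Sc(H2O)(N3)2(OH)3]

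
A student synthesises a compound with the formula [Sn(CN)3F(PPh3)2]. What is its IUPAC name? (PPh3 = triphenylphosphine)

There is no counter-ion, so the complex is neutral overall.
Ligand charges: 3×cyano (-1 each), 1×fluoro (-1 each), 2×triphenylphosphine (neutral); total -4. So Sn + (-4) = 0, giving Sn = +4.
Ligands are named alphabetically: cyano before fluoro before triphenylphosphine.

tricyanofluorobis(triphenylphosphine)tin(IV)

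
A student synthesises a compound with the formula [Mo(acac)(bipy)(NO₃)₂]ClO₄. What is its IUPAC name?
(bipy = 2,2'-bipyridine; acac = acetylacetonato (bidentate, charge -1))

(acetylacetonato)(2,2'-bipyridine)dinitratomolybdenum(IV) perchlorate

The 1 perchlorate counter-ion carries a total charge of -1, so each complex ion is 1+.
Ligand charges: 1×2,2'-bipyridine (neutral), 1×acetylacetonato (-1 each), 2×nitrato (-1 each); total -3. So Mo + (-3) = 1+, giving Mo = +4.
Ligands are named alphabetically: acetylacetonato before bipyridine before nitrato.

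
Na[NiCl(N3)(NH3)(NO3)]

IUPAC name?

sodium ammineazidochloronitratonickelate(II)

The 1 sodium counter-ion carries a total charge of +1, so each complex ion is 1−.
Ligand charges: 1×azido (-1 each), 1×ammine (neutral), 1×chloro (-1 each), 1×nitrato (-1 each); total -3. So Ni + (-3) = 1−, giving Ni = +2.
Ligands are named alphabetically: ammine before azido before chloro before nitrato.
The complex ion is anionic, so nickel takes the -ate form nickelate(II).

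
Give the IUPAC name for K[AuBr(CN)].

The 1 potassium counter-ion carries a total charge of +1, so each complex ion is 1−.
Ligand charges: 1×cyano (-1 each), 1×bromo (-1 each); total -2. So Au + (-2) = 1−, giving Au = +1.
The complex ion is anionic, so gold takes the -ate form aurate(I).

potassium bromocyanoaurate(I)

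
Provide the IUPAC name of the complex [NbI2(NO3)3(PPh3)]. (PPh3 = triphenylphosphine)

diiodotrinitrato(triphenylphosphine)niobium(V)

There is no counter-ion, so the complex is neutral overall.
Ligand charges: 2×iodo (-1 each), 1×triphenylphosphine (neutral), 3×nitrato (-1 each); total -5. So Nb + (-5) = 0, giving Nb = +5.
Ligands are named alphabetically: iodo before nitrato before triphenylphosphine.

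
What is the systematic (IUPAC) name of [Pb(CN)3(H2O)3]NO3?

The 1 nitrate counter-ion carries a total charge of -1, so each complex ion is 1+.
Ligand charges: 3×cyano (-1 each), 3×aqua (neutral); total -3. So Pb + (-3) = 1+, giving Pb = +4.
Ligands are named alphabetically: aqua before cyano.

triaquatricyanolead(IV) nitrate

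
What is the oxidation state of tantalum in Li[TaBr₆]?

+5

1 lithium outside the brackets (+1 each) → the complex ion is 1−.
Ligand charges: 6×Br = -6; sum -6.
Ta + (-6) = 1− ⇒ Ta is +5.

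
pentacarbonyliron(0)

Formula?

[Fe(CO)5]

Ligands: 5 carbonyl (CO, neutral). Ligand charge sum = 0.
With Fe in oxidation state 0, the complex ion is [Fe...].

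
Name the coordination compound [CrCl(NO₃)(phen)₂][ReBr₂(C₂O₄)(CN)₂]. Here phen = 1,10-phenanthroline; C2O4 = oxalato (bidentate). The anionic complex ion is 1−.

Both ions are complex: the cation is named first with the plain metal name, the anion second with the -ate form; each ion's ligands are alphabetised independently.
The complex anion is given as 1−; its ligand charges sum to -6, so Re = +5.
A 1:1 salt means the cation carries the equal and opposite charge, 1+.
Cation: ligand charges sum to -2; for the ion to be 1+, Cr = +3.

chloronitratobis(1,10-phenanthroline)chromium(III) dibromodicyanooxalatorhenate(V)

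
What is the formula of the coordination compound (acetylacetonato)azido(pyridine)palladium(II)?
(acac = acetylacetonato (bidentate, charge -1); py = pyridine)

[Pd(acac)(N3)(py)]

Ligands: 1 acetylacetonato (acac, -1), 1 azido (N3, -1), 1 pyridine (py, neutral). Ligand charge sum = -2.
With Pd in oxidation state +2, the complex ion is [Pd...].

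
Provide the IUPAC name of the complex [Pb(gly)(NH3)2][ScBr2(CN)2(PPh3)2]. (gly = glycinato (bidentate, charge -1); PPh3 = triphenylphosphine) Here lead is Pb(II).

diammine(glycinato)lead(II) dibromodicyanobis(triphenylphosphine)scandate(III)

Both ions are complex: the cation is named first with the plain metal name, the anion second with the -ate form; each ion's ligands are alphabetised independently.
Pb is given as +2; the cation's ligand charges sum to -1, so the complex cation is 1+.
A 1:1 salt means the anion carries the equal and opposite charge, 1−.
Anion: ligand charges sum to -4; for the ion to be 1−, Sc = +3.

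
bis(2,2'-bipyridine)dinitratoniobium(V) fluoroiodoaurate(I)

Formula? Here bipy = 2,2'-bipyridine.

Cation [Nb…]: ligand charges -2, Nb(V) ⇒ ion charge 3+.
Anion [Au…]: ligand charges -2, Au(I) ⇒ ion charge 1−.
One 3+ cation requires 3 of the 1− anion.

[Nb(bipy)2(NO3)2][AuFI]3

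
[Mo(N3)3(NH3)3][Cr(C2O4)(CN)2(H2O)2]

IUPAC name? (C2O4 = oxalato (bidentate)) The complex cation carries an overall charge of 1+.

triamminetriazidomolybdenum(IV) diaquadicyanooxalatochromate(III)

The complex cation is given as 1+; its ligand charges sum to -3, so Mo = +4.
A 1:1 salt means the anion carries the equal and opposite charge, 1−.
Anion: ligand charges sum to -4; for the ion to be 1−, Cr = +3.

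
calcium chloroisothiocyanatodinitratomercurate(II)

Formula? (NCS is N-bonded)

Ca[HgCl(NCS)(NO3)2]

Ligands: 2 nitrato (NO3, -1), 1 isothiocyanato (NCS, -1), 1 chloro (Cl, -1). Ligand charge sum = -4.
With Hg in oxidation state +2, the complex ion is [Hg...]^2−.
Charge balance with calcium (+2) requires 1 complex ion per 1 calcium.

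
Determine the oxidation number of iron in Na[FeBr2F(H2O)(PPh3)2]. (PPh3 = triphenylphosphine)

1 sodium outside the brackets (+1 each) → the complex ion is 1−.
Ligand charges: 1×H2O neutral; 2×PPh3 neutral; 1×F = -1; 2×Br = -2; sum -3.
Fe + (-3) = 1− ⇒ Fe is +2.

+2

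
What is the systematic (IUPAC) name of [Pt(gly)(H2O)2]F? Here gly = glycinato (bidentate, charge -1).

The 1 fluoride counter-ion carries a total charge of -1, so each complex ion is 1+.
Ligand charges: 2×aqua (neutral), 1×glycinato (-1 each); total -1. So Pt + (-1) = 1+, giving Pt = +2.
Ligands are named alphabetically: aqua before glycinato.

diaqua(glycinato)platinum(II) fluoride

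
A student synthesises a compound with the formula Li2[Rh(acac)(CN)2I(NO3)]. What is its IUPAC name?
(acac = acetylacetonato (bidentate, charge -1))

lithium (acetylacetonato)dicyanoiodonitratorhodate(III)

The 2 lithium counter-ions carry a total charge of +2, so each complex ion is 2−.
Ligand charges: 2×cyano (-1 each), 1×nitrato (-1 each), 1×iodo (-1 each), 1×acetylacetonato (-1 each); total -5. So Rh + (-5) = 2−, giving Rh = +3.
Ligands are named alphabetically: acetylacetonato before cyano before iodo before nitrato.
The complex ion is anionic, so rhodium takes the -ate form rhodate(III).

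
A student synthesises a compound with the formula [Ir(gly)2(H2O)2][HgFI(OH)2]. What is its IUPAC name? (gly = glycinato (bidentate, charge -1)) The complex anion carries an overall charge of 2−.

diaquabis(glycinato)iridium(IV) fluorodihydroxoiodomercurate(II)

The complex anion is given as 2−; its ligand charges sum to -4, so Hg = +2.
A 1:1 salt means the cation carries the equal and opposite charge, 2+.
Cation: ligand charges sum to -2; for the ion to be 2+, Ir = +4.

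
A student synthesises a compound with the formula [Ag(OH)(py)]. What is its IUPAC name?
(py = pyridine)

hydroxo(pyridine)silver(I)

There is no counter-ion, so the complex is neutral overall.
Ligand charges: 1×pyridine (neutral), 1×hydroxo (-1 each); total -1. So Ag + (-1) = 0, giving Ag = +1.
Ligands are named alphabetically: hydroxo before pyridine.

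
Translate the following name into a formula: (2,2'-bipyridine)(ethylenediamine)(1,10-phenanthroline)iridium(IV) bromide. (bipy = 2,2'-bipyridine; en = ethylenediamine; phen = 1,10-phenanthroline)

Ligands: 1 2,2'-bipyridine (bipy, neutral), 1 ethylenediamine (en, neutral), 1 1,10-phenanthroline (phen, neutral). Ligand charge sum = 0.
Charge balance with bromide (-1) requires 1 complex ion per 4 bromide.

[Ir(bipy)(en)(phen)]Br4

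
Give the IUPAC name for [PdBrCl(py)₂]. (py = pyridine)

There is no counter-ion, so the complex is neutral overall.
Ligand charges: 2×pyridine (neutral), 1×chloro (-1 each), 1×bromo (-1 each); total -2. So Pd + (-2) = 0, giving Pd = +2.
Ligands are named alphabetically: bromo before chloro before pyridine.

bromochlorobis(pyridine)palladium(II)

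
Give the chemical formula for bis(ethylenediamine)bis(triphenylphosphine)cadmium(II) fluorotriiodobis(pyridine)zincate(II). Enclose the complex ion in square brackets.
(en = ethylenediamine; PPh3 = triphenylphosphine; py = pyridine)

[Cd(en)2(PPh3)2][ZnFI3(py)2]

Cation [Cd…]: ligand charges 0, Cd(II) ⇒ ion charge 2+.
Anion [Zn…]: ligand charges -4, Zn(II) ⇒ ion charge 2−.
One 2+ cation balances one 2− anion.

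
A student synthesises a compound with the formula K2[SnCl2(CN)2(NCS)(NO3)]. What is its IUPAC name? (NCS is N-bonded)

potassium dichlorodicyanoisothiocyanatonitratostannate(IV)

The 2 potassium counter-ions carry a total charge of +2, so each complex ion is 2−.
Ligand charges: 1×isothiocyanato (-1 each), 2×chloro (-1 each), 2×cyano (-1 each), 1×nitrato (-1 each); total -6. So Sn + (-6) = 2−, giving Sn = +4.
The complex ion is anionic, so tin takes the -ate form stannate(IV).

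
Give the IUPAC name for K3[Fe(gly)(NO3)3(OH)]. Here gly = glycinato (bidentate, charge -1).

potassium (glycinato)hydroxotrinitratoferrate(II)

The 3 potassium counter-ions carry a total charge of +3, so each complex ion is 3−.
Ligand charges: 1×hydroxo (-1 each), 1×glycinato (-1 each), 3×nitrato (-1 each); total -5. So Fe + (-5) = 3−, giving Fe = +2.
Ligands are named alphabetically: glycinato before hydroxo before nitrato.
The complex ion is anionic, so iron takes the -ate form ferrate(II).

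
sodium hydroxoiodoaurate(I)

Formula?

Ligands: 1 hydroxo (OH, -1), 1 iodo (I, -1). Ligand charge sum = -2.
With Au in oxidation state +1, the complex ion is [Au...]^1−.
Charge balance with sodium (+1) requires 1 complex ion per 1 sodium.

Na[AuI(OH)]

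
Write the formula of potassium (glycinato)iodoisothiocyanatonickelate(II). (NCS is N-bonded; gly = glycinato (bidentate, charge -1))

Ligands: 1 isothiocyanato (NCS, -1), 1 glycinato (gly, -1), 1 iodo (I, -1). Ligand charge sum = -3.
Charge balance with potassium (+1) requires 1 complex ion per 1 potassium.

K[Ni(gly)I(NCS)]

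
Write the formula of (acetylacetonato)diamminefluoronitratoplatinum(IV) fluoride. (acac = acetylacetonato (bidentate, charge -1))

[Pt(acac)F(NH3)2(NO3)]F

Ligands: 1 fluoro (F, -1), 2 ammine (NH3, neutral), 1 nitrato (NO3, -1), 1 acetylacetonato (acac, -1). Ligand charge sum = -3.
With Pt in oxidation state +4, the complex ion is [Pt...]^1+.
Charge balance with fluoride (-1) requires 1 complex ion per 1 fluoride.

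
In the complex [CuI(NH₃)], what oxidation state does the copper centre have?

No counter-ion: the bracketed complex is neutral.
Ligand charges: 1×I = -1; 1×NH3 neutral; sum -1.
Cu + (-1) = 0 ⇒ Cu is +1.

+1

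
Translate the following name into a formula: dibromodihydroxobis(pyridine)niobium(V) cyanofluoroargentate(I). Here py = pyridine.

[NbBr2(OH)2(py)2][Ag(CN)F]

Cation [Nb…]: ligand charges -4, Nb(V) ⇒ ion charge 1+.
Anion [Ag…]: ligand charges -2, Ag(I) ⇒ ion charge 1−.
One 1+ cation balances one 1− anion.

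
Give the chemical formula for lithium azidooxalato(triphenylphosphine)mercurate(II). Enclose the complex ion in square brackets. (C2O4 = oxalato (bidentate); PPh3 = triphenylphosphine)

Ligands: 1 oxalato (C2O4, -2), 1 azido (N3, -1), 1 triphenylphosphine (PPh3, neutral). Ligand charge sum = -3.
With Hg in oxidation state +2, the complex ion is [Hg...]^1−.
Charge balance with lithium (+1) requires 1 complex ion per 1 lithium.

Li[Hg(C2O4)(N3)(PPh3)]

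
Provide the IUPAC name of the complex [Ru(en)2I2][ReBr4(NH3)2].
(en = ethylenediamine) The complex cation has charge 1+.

bis(ethylenediamine)diiodoruthenium(III) diamminetetrabromorhenate(III)

Both ions are complex: the cation is named first with the plain metal name, the anion second with the -ate form; each ion's ligands are alphabetised independently.
The complex cation is given as 1+; its ligand charges sum to -2, so Ru = +3.
A 1:1 salt means the anion carries the equal and opposite charge, 1−.
Anion: ligand charges sum to -4; for the ion to be 1−, Re = +3.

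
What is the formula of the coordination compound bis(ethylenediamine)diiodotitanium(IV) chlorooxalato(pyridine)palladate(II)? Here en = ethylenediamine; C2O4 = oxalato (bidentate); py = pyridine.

Cation [Ti…]: ligand charges -2, Ti(IV) ⇒ ion charge 2+.
Anion [Pd…]: ligand charges -3, Pd(II) ⇒ ion charge 1−.
One 2+ cation requires 2 of the 1− anion.

[Ti(en)2I2][Pd(C2O4)Cl(py)]2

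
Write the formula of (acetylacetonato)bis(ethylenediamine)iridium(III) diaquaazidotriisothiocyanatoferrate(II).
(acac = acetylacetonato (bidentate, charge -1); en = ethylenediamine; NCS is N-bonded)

Cation [Ir…]: ligand charges -1, Ir(III) ⇒ ion charge 2+.
Anion [Fe…]: ligand charges -4, Fe(II) ⇒ ion charge 2−.
One 2+ cation balances one 2− anion.

[Ir(acac)(en)2][Fe(H2O)2(N3)(NCS)3]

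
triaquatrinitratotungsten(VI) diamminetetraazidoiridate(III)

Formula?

[W(H2O)3(NO3)3][Ir(N3)4(NH3)2]3

Cation [W…]: ligand charges -3, W(VI) ⇒ ion charge 3+.
Anion [Ir…]: ligand charges -4, Ir(III) ⇒ ion charge 1−.
One 3+ cation requires 3 of the 1− anion.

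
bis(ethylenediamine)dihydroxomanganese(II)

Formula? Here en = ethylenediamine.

[Mn(en)2(OH)2]

Ligands: 2 hydroxo (OH, -1), 2 ethylenediamine (en, neutral). Ligand charge sum = -2.
With Mn in oxidation state +2, the complex ion is [Mn...].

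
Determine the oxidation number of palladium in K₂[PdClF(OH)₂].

2 potassium outside the brackets (+1 each) → the complex ion is 2−.
Ligand charges: 1×F = -1; 2×OH = -2; 1×Cl = -1; sum -4.
Pd + (-4) = 2− ⇒ Pd is +2.

+2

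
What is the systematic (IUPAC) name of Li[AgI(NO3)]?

lithium iodonitratoargentate(I)

The 1 lithium counter-ion carries a total charge of +1, so each complex ion is 1−.
Ligand charges: 1×iodo (-1 each), 1×nitrato (-1 each); total -2. So Ag + (-2) = 1−, giving Ag = +1.
Ligands are named alphabetically: iodo before nitrato.
The complex ion is anionic, so silver takes the -ate form argentate(I).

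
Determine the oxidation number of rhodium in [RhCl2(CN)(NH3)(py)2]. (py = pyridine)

+3

No counter-ion: the bracketed complex is neutral.
Ligand charges: 1×NH3 neutral; 1×CN = -1; 2×Cl = -2; 2×py neutral; sum -3.
Rh + (-3) = 0 ⇒ Rh is +3.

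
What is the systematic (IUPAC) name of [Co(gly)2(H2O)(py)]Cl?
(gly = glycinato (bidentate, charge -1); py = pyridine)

The 1 chloride counter-ion carries a total charge of -1, so each complex ion is 1+.
Ligand charges: 2×glycinato (-1 each), 1×pyridine (neutral), 1×aqua (neutral); total -2. So Co + (-2) = 1+, giving Co = +3.
Ligands are named alphabetically: aqua before glycinato before pyridine.

aquabis(glycinato)(pyridine)cobalt(III) chloride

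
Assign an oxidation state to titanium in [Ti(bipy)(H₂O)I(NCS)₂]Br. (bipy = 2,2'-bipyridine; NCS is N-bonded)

+4

1 bromide outside the brackets (-1 each) → the complex ion is 1+.
Ligand charges: 1×bipy neutral; 1×H2O neutral; 1×I = -1; 2×NCS = -2; sum -3.
Ti + (-3) = 1+ ⇒ Ti is +4.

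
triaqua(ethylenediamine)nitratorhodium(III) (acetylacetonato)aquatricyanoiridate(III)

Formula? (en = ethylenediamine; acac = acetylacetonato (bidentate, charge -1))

Cation [Rh…]: ligand charges -1, Rh(III) ⇒ ion charge 2+.
Anion [Ir…]: ligand charges -4, Ir(III) ⇒ ion charge 1−.

[Rh(en)(H2O)3(NO3)][Ir(acac)(CN)3(H2O)]2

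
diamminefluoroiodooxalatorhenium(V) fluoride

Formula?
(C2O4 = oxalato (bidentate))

Ligands: 1 iodo (I, -1), 1 oxalato (C2O4, -2), 1 fluoro (F, -1), 2 ammine (NH3, neutral). Ligand charge sum = -4.
With Re in oxidation state +5, the complex ion is [Re...]^1+.
Charge balance with fluoride (-1) requires 1 complex ion per 1 fluoride.

[Re(C2O4)FI(NH3)2]F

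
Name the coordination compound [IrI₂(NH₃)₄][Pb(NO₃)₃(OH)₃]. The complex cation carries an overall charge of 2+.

The complex cation is given as 2+; its ligand charges sum to -2, so Ir = +4.
A 1:1 salt means the anion carries the equal and opposite charge, 2−.
Anion: ligand charges sum to -6; for the ion to be 2−, Pb = +4.

tetraamminediiodoiridium(IV) trihydroxotrinitratoplumbate(IV)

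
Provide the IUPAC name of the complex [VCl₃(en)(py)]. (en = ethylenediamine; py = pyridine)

trichloro(ethylenediamine)(pyridine)vanadium(III)

There is no counter-ion, so the complex is neutral overall.
Ligand charges: 1×ethylenediamine (neutral), 3×chloro (-1 each), 1×pyridine (neutral); total -3. So V + (-3) = 0, giving V = +3.
Ligands are named alphabetically: chloro before ethylenediamine before pyridine.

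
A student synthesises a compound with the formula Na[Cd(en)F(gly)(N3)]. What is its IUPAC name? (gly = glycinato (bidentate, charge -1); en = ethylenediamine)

The 1 sodium counter-ion carries a total charge of +1, so each complex ion is 1−.
Ligand charges: 1×glycinato (-1 each), 1×ethylenediamine (neutral), 1×fluoro (-1 each), 1×azido (-1 each); total -3. So Cd + (-3) = 1−, giving Cd = +2.
The complex ion is anionic, so cadmium takes the -ate form cadmate(II).

sodium azido(ethylenediamine)fluoro(glycinato)cadmate(II)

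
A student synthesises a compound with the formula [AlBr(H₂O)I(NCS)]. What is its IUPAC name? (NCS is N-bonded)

aquabromoiodoisothiocyanatoaluminium(III)

There is no counter-ion, so the complex is neutral overall.
Ligand charges: 1×iodo (-1 each), 1×isothiocyanato (-1 each), 1×aqua (neutral), 1×bromo (-1 each); total -3. So Al + (-3) = 0, giving Al = +3.
Ligands are named alphabetically: aqua before bromo before iodo before isothiocyanato.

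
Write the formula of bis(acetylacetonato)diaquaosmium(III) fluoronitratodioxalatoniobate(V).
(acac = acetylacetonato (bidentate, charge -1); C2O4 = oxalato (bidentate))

[Os(acac)2(H2O)2][Nb(C2O4)2F(NO3)]

Cation [Os…]: ligand charges -2, Os(III) ⇒ ion charge 1+.
Anion [Nb…]: ligand charges -6, Nb(V) ⇒ ion charge 1−.
One 1+ cation balances one 1− anion.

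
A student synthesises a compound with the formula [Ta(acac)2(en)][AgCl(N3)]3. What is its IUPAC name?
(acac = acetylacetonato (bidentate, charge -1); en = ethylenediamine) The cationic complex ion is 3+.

The complex cation is given as 3+; its ligand charges sum to -2, so Ta = +5.
With 3 anions per cation, each anion must be 3/3 = 1−.
Anion: ligand charges sum to -2; for the ion to be 1−, Ag = +1.

bis(acetylacetonato)(ethylenediamine)tantalum(V) azidochloroargentate(I)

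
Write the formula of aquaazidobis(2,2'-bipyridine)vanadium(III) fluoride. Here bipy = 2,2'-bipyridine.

[V(bipy)2(H2O)(N3)]F2

Ligands: 1 aqua (H2O, neutral), 1 azido (N3, -1), 2 2,2'-bipyridine (bipy, neutral). Ligand charge sum = -1.
With V in oxidation state +3, the complex ion is [V...]^2+.
Charge balance with fluoride (-1) requires 1 complex ion per 2 fluoride.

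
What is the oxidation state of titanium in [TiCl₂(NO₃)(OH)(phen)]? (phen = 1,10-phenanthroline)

+4

No counter-ion: the bracketed complex is neutral.
Ligand charges: 1×phen neutral; 2×Cl = -2; 1×NO3 = -1; 1×OH = -1; sum -4.
Ti + (-4) = 0 ⇒ Ti is +4.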